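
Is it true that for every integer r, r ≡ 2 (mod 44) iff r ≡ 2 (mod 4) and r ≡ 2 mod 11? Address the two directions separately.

(⇒) Suppose r ≡ 2 (mod 44); write r = 44j + 2. Since 4 ∣ 44, reducing mod 4 gives r ≡ 2 (mod 4); since 11 ∣ 44, reducing mod 11 gives r ≡ 2 (mod 11).

(⇐) Conversely, if r ≡ 2 (mod 4) and r ≡ 2 (mod 11), then by the Chinese remainder theorem r ≡ 2 (mod 44). This is exactly r ≡ 2 (mod 44).

The biconditional holds.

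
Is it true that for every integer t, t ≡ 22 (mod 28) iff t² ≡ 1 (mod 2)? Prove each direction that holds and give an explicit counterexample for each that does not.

(⟹) This fails: take t = 22. Then 22 ≡ 22 (mod 28), but 22² = 484 ≡ 0 (mod 2), not 1.

(⟸) This fails: take t = 1. Then 1² = 1 ≡ 1 (mod 2), yet 1 ≡ 1 (mod 28), not 22.

Neither direction holds.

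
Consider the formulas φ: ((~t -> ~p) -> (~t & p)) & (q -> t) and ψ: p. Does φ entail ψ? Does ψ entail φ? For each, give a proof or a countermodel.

(⇒) holds; (⇐) fails.

(⇒) Assume the antecedent. If q is true, the antecedent cannot hold. If q is false, the antecedent forces (q = F, p = T, t = F), and p holds there. Either way p holds.

(⇐) This fails. Under q = T, p = T, t = F, the left side is false but the right side is true.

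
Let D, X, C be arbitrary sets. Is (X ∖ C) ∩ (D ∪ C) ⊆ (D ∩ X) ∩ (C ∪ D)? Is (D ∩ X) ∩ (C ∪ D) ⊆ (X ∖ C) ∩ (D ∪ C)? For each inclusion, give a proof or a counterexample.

(⊆) Let x ∈ (X ∖ C) ∩ (D ∪ C). Then x ∈ D ∩ X and x ∉ C, from which x ∈ (D ∩ X) ∩ (C ∪ D).

(⊇) This inclusion fails. Take D = {1}, X = {1}, C = {1}; then 1 ∈ (D ∩ X) ∩ (C ∪ D) but 1 ∉ (X ∖ C) ∩ (D ∪ C).

(⊆) holds; (⊇) fails.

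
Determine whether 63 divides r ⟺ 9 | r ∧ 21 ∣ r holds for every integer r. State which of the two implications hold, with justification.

(⟹) If 63 ∣ r, write r = 63q. Since 63 = 7·9, r = 9·(7q), so 9 ∣ r; and since 63 = 3·21, r = 21·(3q), so 21 ∣ r.

(⟸) Suppose 9 ∣ r and 21 ∣ r. Any common multiple of 9 and 21 is a multiple of their lcm; here lcm(9, 21) = 9·21/gcd(9, 21) = 189/3 = 63, so 63 ∣ r.

Both directions hold.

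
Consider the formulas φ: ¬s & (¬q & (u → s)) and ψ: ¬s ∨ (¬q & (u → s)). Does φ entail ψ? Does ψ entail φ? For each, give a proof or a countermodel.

(⟹) Assume the antecedent. If q is true, the antecedent cannot hold. If q is false, ¬s ∨ (¬q & (u → s)) reduces to true regardless of the other variables. Either way ¬s ∨ (¬q & (u → s)) holds.

(⟸) This fails. Under q = T, s = F, u = F, the left side is false but the right side is true.

Only the forward implication holds.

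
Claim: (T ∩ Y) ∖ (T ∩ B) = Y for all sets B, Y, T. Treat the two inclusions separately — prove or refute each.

(⊆) Let x ∈ (T ∩ Y) ∖ (T ∩ B). Then x ∈ Y ∩ T and x ∉ B, from which x ∈ Y.

(⊇) This inclusion fails. Take B = ∅, Y = {1}, T = ∅; then 1 ∈ Y but 1 ∉ (T ∩ Y) ∖ (T ∩ B).

(⊆) holds; (⊇) fails.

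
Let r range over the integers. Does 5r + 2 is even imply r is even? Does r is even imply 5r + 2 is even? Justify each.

Both directions hold.

(⟹) Suppose 5r + 2 is even. Since 5 is odd, 5r and r have the same parity, so 5r + 2 ≡ r + 2 (mod 2). As 2 is even, 5r + 2 is even exactly when r is even. Thus r is even.

(⟸) Conversely, suppose r is even; write r = 2j. Then 5r + 2 = 5·(2j) + 2 = 2·5j + 2, which is even.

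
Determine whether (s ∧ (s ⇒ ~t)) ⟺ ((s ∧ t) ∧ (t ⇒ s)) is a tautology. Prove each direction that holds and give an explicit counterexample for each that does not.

[⇒] This fails. Under t = F, s = T, the left side is true but the right side is false.

[⇐] This fails. Under t = T, s = T, the left side is false but the right side is true.

Neither direction holds.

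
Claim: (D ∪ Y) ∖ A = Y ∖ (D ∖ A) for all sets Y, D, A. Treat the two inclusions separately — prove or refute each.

(⊆) fails and (⊇) fails.

(⊆) This inclusion fails. Take Y = ∅, D = {1}, A = ∅; then 1 ∈ (D ∪ Y) ∖ A but 1 ∉ Y ∖ (D ∖ A).

(⊇) This inclusion fails. Take Y = {1}, D = ∅, A = {1}; then 1 ∈ Y ∖ (D ∖ A) but 1 ∉ (D ∪ Y) ∖ A.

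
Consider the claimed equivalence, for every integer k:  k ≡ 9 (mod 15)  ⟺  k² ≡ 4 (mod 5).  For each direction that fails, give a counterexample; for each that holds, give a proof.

(⟹) This fails: take k = 9. Then 9 ≡ 9 (mod 15), but 9² = 81 ≡ 1 (mod 5), not 4.

(⟸) This fails: take k = 2. Then 2² = 4 ≡ 4 (mod 5), yet 2 ≡ 2 (mod 15), not 9.

(⇒) fails and (⇐) fails.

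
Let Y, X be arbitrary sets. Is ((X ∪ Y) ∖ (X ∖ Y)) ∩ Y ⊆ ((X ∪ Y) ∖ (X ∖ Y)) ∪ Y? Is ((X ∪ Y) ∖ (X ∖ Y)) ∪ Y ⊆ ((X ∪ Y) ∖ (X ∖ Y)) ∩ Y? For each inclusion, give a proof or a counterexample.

The two sets are equal.

(⊆) Let x ∈ ((X ∪ Y) ∖ (X ∖ Y)) ∩ Y. Then either x ∈ Y and x ∉ X; or x ∈ Y ∩ X. In each case x ∈ ((X ∪ Y) ∖ (X ∖ Y)) ∪ Y, so ((X ∪ Y) ∖ (X ∖ Y)) ∩ Y ⊆ ((X ∪ Y) ∖ (X ∖ Y)) ∪ Y.

(⊇) Let x ∈ ((X ∪ Y) ∖ (X ∖ Y)) ∪ Y. Then either x ∈ Y and x ∉ X; or x ∈ Y ∩ X. In each case x ∈ ((X ∪ Y) ∖ (X ∖ Y)) ∩ Y, so ((X ∪ Y) ∖ (X ∖ Y)) ∪ Y ⊆ ((X ∪ Y) ∖ (X ∖ Y)) ∩ Y.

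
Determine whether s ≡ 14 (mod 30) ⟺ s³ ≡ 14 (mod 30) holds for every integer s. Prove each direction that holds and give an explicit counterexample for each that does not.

Equivalent; both directions hold.

[⇒] Suppose s ≡ 14 (mod 30). Write s = 30j + 14. Then (30j + 14)³ = 27000j³ + 37800j² + 17640j + 2744 = 30(900j³ + 1260j² + 588j + 91) + 14, so s³ ≡ 14 (mod 30).

[⇐] Conversely, suppose s³ ≡ 14 (mod 30). The only residue r in {0, …, 29} with r³ ≡ 14 (mod 30) is r = 14, so s ≡ 14 (mod 30).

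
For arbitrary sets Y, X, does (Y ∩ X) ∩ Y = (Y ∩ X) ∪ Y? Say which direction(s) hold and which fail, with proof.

(⊆) Let x ∈ (Y ∩ X) ∩ Y. Then x ∈ Y ∩ X, from which x ∈ (Y ∩ X) ∪ Y.

(⊇) This inclusion fails. Take Y = {1}, X = ∅; then 1 ∈ (Y ∩ X) ∪ Y but 1 ∉ (Y ∩ X) ∩ Y.

Only the forward inclusion holds.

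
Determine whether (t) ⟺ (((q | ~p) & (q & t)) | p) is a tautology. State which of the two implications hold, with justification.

(→) This fails. Under p = F, t = T, q = F, the left side is true but the right side is false.

(←) This fails. Under p = T, t = F, q = F, the left side is false but the right side is true.

(⇒) fails and (⇐) fails.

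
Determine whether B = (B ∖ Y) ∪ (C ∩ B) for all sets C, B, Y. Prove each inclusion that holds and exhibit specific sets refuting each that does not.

The sets are not equal: only the reverse inclusion holds.

(⊆) This inclusion fails. Take C = ∅, B = {1}, Y = {1}; then 1 ∈ B but 1 ∉ (B ∖ Y) ∪ (C ∩ B).

(⊇) Let x ∈ (B ∖ Y) ∪ (C ∩ B). Then either x ∈ B and x ∉ C, Y; or x ∈ C ∩ B and x ∉ Y; or x ∈ C ∩ B ∩ Y. In each case x ∈ B, so (B ∖ Y) ∪ (C ∩ B) ⊆ B.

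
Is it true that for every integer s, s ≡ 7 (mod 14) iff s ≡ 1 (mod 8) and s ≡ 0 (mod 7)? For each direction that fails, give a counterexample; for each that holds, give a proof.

Not equivalent: only (⇐) holds.

Converse. If s ≡ 1 (mod 8) and s ≡ 0 (mod 7), then by the Chinese remainder theorem s ≡ 49 (mod 56). Since 49 ≡ 7 (mod 14) and 14 ∣ 56, we get s ≡ 7 (mod 14).

Forward direction. This fails: s = 35 gives 35 ≡ 7 (mod 14) but 35 ≡ 3 (mod 8), so the conjunction on the right does not hold.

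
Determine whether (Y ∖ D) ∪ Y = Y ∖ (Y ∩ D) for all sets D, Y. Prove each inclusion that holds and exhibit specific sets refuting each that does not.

Forward inclusion. This inclusion fails. Take D = {1}, Y = {1}; then 1 ∈ (Y ∖ D) ∪ Y but 1 ∉ Y ∖ (Y ∩ D).

Reverse inclusion. Let x ∈ Y ∖ (Y ∩ D). Then x ∈ Y and x ∉ D, from which x ∈ (Y ∖ D) ∪ Y.

Only the reverse inclusion holds.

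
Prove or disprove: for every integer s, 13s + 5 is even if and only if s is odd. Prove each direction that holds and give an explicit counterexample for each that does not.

Equivalent; both directions hold.

[⇒] Suppose 13s + 5 is even. Since 13 is odd, 13s and s have the same parity, so 13s + 5 ≡ s + 5 (mod 2). As 5 is odd, 13s + 5 is even exactly when s is odd. Thus s is odd.

[⇐] Conversely, suppose s is odd; write s = 2j + 1. Then 13s + 5 = 13·(2j + 1) + 5 = 2·13j + 18, which is even.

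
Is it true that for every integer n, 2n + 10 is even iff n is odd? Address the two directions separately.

Only the converse holds.

Forward direction. This fails: take n = 0. Then 2n + 10 = 10, which is even, yet n = 0 is even, not odd.

Converse. Suppose n is odd. Since 2 is even, 2n is even for every n, so 2n + 10 has the same parity as 10, which is even. Hence 2n + 10 is even.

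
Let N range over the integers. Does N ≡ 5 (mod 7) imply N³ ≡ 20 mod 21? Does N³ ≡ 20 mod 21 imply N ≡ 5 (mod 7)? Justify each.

Forward direction. This fails: take N = 12. Then 12 ≡ 5 (mod 7), but 12³ = 1728 ≡ 6 (mod 21), not 20.

Converse. This fails: take N = 17. Then 17³ = 4913 ≡ 20 (mod 21), yet 17 ≡ 3 (mod 7), not 5.

Neither direction holds.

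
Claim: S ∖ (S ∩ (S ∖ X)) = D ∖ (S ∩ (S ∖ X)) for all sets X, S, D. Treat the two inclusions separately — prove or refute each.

(⟹) This inclusion fails. Take X = {1}, S = {1}, D = ∅; then 1 ∈ S ∖ (S ∩ (S ∖ X)) but 1 ∉ D ∖ (S ∩ (S ∖ X)).

(⟸) This inclusion fails. Take X = ∅, S = ∅, D = {1}; then 1 ∈ D ∖ (S ∩ (S ∖ X)) but 1 ∉ S ∖ (S ∩ (S ∖ X)).

(⊆) fails and (⊇) fails.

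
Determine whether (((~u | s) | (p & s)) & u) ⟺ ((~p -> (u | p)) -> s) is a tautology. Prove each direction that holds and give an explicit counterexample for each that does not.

Only the forward direction holds.

(⟹) Assume the antecedent. If p is true, the antecedent forces (p = T, u = T, s = T), and (~p -> (u | p)) -> s holds there. If p is false, the antecedent forces (p = F, u = T, s = T), and (~p -> (u | p)) -> s holds there. Either way (~p -> (u | p)) -> s holds.

(⟸) This fails. Under p = F, u = F, s = F, the left side is false but the right side is true.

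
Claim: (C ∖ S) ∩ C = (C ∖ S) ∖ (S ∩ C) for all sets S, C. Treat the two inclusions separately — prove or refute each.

(⊆) Let x ∈ (C ∖ S) ∩ C. Then x ∈ C and x ∉ S, from which x ∈ (C ∖ S) ∖ (S ∩ C).

(⊇) Let x ∈ (C ∖ S) ∖ (S ∩ C). Then x ∈ C and x ∉ S, from which x ∈ (C ∖ S) ∩ C.

The two sets are equal.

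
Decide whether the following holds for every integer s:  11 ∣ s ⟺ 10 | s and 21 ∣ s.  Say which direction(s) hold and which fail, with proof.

(⇒) fails and (⇐) fails.

[⇒] This fails: take s = 11. Certainly 11 ∣ 11, but 10 ∤ 11.

[⇐] This fails: take s = 210. Both 10 ∣ 210 and 21 ∣ 210, yet 210 is not a multiple of 11 (since 210 = 19·11 + 1), so 11 ∤ 210.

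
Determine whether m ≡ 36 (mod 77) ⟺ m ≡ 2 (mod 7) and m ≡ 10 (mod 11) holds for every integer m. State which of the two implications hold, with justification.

[⇒] This fails: m = 36 gives 36 ≡ 36 (mod 77) but 36 ≡ 1 (mod 7), so the conjunction on the right does not hold.

[⇐] This fails: m = 65 satisfies both congruences on the right (65 ≡ 2 mod 7 and 65 ≡ 10 mod 11) yet 65 ≡ 65 (mod 77), not 36.

(⇒) fails and (⇐) fails.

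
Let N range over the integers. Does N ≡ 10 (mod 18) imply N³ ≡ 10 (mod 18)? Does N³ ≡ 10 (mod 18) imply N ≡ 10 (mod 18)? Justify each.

(←) This fails: take N = 4. Then 4³ = 64 ≡ 10 (mod 18), yet 4 ≡ 4 (mod 18), not 10.

(→) Suppose N ≡ 10 (mod 18). Write N = 18j + 10. Then (18j + 10)³ = 5832j³ + 9720j² + 5400j + 1000 = 18(324j³ + 540j² + 300j + 55) + 10, so N³ ≡ 10 (mod 18).

Not equivalent: only (⇒) holds.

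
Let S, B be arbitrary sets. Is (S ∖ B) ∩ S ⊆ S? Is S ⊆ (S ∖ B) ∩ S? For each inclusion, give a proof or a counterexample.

(⊆) Let x ∈ (S ∖ B) ∩ S. Then x ∈ S and x ∉ B, from which x ∈ S.

(⊇) This inclusion fails. Take S = {1}, B = {1}; then 1 ∈ S but 1 ∉ (S ∖ B) ∩ S.

The sets are not equal: only the forward inclusion holds.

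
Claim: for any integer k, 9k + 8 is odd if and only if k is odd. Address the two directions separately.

Converse. Suppose k is odd; write k = 2j + 1. Then 9k + 8 = 9·(2j + 1) + 8 = 2·9j + 17, which is odd.

Forward direction. Suppose 9k + 8 is odd. Since 9 is odd, 9k and k have the same parity, so 9k + 8 ≡ k + 8 (mod 2). As 8 is even, 9k + 8 is odd exactly when k is odd. Thus k is odd.

Both directions hold.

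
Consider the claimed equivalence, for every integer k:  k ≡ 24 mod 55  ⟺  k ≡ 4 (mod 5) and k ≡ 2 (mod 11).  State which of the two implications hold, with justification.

Both directions hold; the statement is true.

(→) Suppose k ≡ 24 (mod 55); write k = 55j + 24. Since 5 ∣ 55, reducing mod 5 gives k ≡ 24 ≡ 4 (mod 5); since 11 ∣ 55, reducing mod 11 gives k ≡ 24 ≡ 2 (mod 11).

(←) Conversely, if k ≡ 4 (mod 5) and k ≡ 2 (mod 11), then by the Chinese remainder theorem k ≡ 24 (mod 55). This is exactly k ≡ 24 (mod 55).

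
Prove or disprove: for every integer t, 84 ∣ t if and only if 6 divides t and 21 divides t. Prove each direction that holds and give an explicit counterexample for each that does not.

The forward direction holds; the converse fails.

Converse. This fails: take t = 42. Both 6 ∣ 42 and 21 ∣ 42, yet 42 is not a multiple of 84 (since 42 = 0·84 + 42), so 84 ∤ 42.

Forward direction. If 84 ∣ t, write t = 84q. Since 84 = 14·6, t = 6·(14q), so 6 ∣ t; and since 84 = 4·21, t = 21·(4q), so 21 ∣ t.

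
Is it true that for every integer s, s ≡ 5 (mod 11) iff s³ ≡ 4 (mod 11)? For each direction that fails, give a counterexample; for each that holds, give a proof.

Both directions hold.

(⇒) Suppose s ≡ 5 (mod 11). Write s = 11j + 5. Then (11j + 5)³ = 1331j³ + 1815j² + 825j + 125 = 11(121j³ + 165j² + 75j + 11) + 4, so s³ ≡ 4 (mod 11).

(⇐) For the converse, argue contrapositively. If s ≢ 5 (mod 11), then s is congruent to one of 0, 1, 2, 3, 4, 6, 7, 8, 9, 10 modulo 11, and these give s³ ≡ 0, 1, 8, 5, 9, 7, 2, 6, 3, 10 respectively — never 4.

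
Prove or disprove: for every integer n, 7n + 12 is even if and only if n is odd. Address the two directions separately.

(⇒) fails and (⇐) fails.

(⟹) This fails: n = 4 gives 7n + 12 = 40, which is even, but 4 is even, not odd.

(⟸) This also fails: n = 3 is odd, but 7n + 12 = 33 is odd, not even.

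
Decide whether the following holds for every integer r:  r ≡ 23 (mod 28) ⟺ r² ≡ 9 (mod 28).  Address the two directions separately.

Neither direction holds.

[⇒] This fails: take r = 23. Then 23 ≡ 23 (mod 28), but 23² = 529 ≡ 25 (mod 28), not 9.

[⇐] This fails: take r = 3. Then 3² = 9 ≡ 9 (mod 28), yet 3 ≡ 3 (mod 28), not 23.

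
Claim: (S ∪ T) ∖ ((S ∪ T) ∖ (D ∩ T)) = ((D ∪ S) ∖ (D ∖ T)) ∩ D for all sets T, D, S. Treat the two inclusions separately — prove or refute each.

The two sets are equal.

(⊆) Let x ∈ (S ∪ T) ∖ ((S ∪ T) ∖ (D ∩ T)). Then either x ∈ T ∩ D and x ∉ S; or x ∈ T ∩ D ∩ S. In each case x ∈ ((D ∪ S) ∖ (D ∖ T)) ∩ D, so (S ∪ T) ∖ ((S ∪ T) ∖ (D ∩ T)) ⊆ ((D ∪ S) ∖ (D ∖ T)) ∩ D.

(⊇) Let x ∈ ((D ∪ S) ∖ (D ∖ T)) ∩ D. Then either x ∈ T ∩ D and x ∉ S; or x ∈ T ∩ D ∩ S. In each case x ∈ (S ∪ T) ∖ ((S ∪ T) ∖ (D ∩ T)), so ((D ∪ S) ∖ (D ∖ T)) ∩ D ⊆ (S ∪ T) ∖ ((S ∪ T) ∖ (D ∩ T)).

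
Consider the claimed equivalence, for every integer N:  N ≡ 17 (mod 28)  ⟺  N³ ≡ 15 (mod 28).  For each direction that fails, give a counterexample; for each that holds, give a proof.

(⇒) fails and (⇐) fails.

(⟹) This fails: take N = 17. Then 17 ≡ 17 (mod 28), but 17³ = 4913 ≡ 13 (mod 28), not 15.

(⟸) This fails: take N = 11. Then 11³ = 1331 ≡ 15 (mod 28), yet 11 ≡ 11 (mod 28), not 17.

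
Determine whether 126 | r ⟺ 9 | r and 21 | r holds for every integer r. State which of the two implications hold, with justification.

Not equivalent: only (⇒) holds.

(⟹) If 126 ∣ r, write r = 126q. Since 126 = 14·9, r = 9·(14q), so 9 ∣ r; and since 126 = 6·21, r = 21·(6q), so 21 ∣ r.

(⟸) This fails: take r = 63. Both 9 ∣ 63 and 21 ∣ 63, yet 63 is not a multiple of 126 (since 63 = 0·126 + 63), so 126 ∤ 63.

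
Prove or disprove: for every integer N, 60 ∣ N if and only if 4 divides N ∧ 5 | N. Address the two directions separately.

(⟹) If 60 ∣ N, write N = 60q. Since 60 = 15·4, N = 4·(15q), so 4 ∣ N; and since 60 = 12·5, N = 5·(12q), so 5 ∣ N.

(⟸) This fails: take N = 20. Both 4 ∣ 20 and 5 ∣ 20, yet 20 is not a multiple of 60 (since 20 = 0·60 + 20), so 60 ∤ 20.

The forward direction holds; the converse fails.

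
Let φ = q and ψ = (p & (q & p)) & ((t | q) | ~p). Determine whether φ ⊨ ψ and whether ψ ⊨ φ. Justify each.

(⇐) Assume the antecedent. If p is true, the antecedent forces (p = T, t = F, q = T) or (p = T, t = T, q = T), and q holds there. If p is false, the antecedent cannot hold. Either way q holds.

(⇒) This fails. Under p = F, t = F, q = T, the left side is true but the right side is false.

(⇒) fails; (⇐) holds.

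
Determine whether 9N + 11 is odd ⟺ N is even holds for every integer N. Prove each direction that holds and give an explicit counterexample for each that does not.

Equivalent; both directions hold.

Converse. Suppose N is even; write N = 2j. Then 9N + 11 = 9·(2j) + 11 = 2·9j + 11, which is odd.

Forward direction. Suppose 9N + 11 is odd. Since 9 is odd, 9N and N have the same parity, so 9N + 11 ≡ N + 11 (mod 2). As 11 is odd, 9N + 11 is odd exactly when N is even. Thus N is even.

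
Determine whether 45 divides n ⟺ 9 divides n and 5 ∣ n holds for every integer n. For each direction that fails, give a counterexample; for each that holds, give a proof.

(⇐) Suppose 9 ∣ n and 5 ∣ n. Any common multiple of 9 and 5 is a multiple of their lcm; here gcd(9, 5) = 1, so lcm(9, 5) = 9·5 = 45, so 45 ∣ n.

(⇒) If 45 ∣ n, write n = 45q. Since 45 = 5·9, n = 9·(5q), so 9 ∣ n; and since 45 = 9·5, n = 5·(9q), so 5 ∣ n.

Both implications hold.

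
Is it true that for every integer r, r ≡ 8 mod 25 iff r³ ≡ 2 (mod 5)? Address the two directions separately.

(→) Suppose r ≡ 8 (mod 25). Then r³ ≡ 8³ = 512 (mod 25), and since 5 ∣ 25, also r³ ≡ 2 (mod 5).

(←) This fails: take r = 3. Then 3³ = 27 ≡ 2 (mod 5), yet 3 ≡ 3 (mod 25), not 8.

(⇒) holds; (⇐) fails.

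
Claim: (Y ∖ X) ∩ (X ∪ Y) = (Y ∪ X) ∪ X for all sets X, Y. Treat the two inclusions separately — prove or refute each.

Reverse inclusion. This inclusion fails. Take X = {1}, Y = ∅; then 1 ∈ (Y ∪ X) ∪ X but 1 ∉ (Y ∖ X) ∩ (X ∪ Y).

Forward inclusion. Let x ∈ (Y ∖ X) ∩ (X ∪ Y). Then x ∈ Y and x ∉ X, from which x ∈ (Y ∪ X) ∪ X.

Only the forward inclusion holds.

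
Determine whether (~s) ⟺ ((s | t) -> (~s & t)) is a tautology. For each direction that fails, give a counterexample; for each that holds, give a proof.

Forward direction. Assume the antecedent. If t is true, the antecedent forces (t = T, s = F), and (s | t) -> (~s & t) holds there. If t is false, the antecedent forces (t = F, s = F), and (s | t) -> (~s & t) holds there. Either way (s | t) -> (~s & t) holds.

Converse. Assume the antecedent. If t is true, the antecedent forces (t = T, s = F), and ~s holds there. If t is false, the antecedent forces (t = F, s = F), and ~s holds there. Either way ~s holds.

Both implications hold.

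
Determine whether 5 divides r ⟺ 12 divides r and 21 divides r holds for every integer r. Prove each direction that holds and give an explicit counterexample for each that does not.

Neither direction holds.

[⇒] This fails: take r = 5. Certainly 5 ∣ 5, but 12 ∤ 5.

[⇐] This fails: take r = 84. Both 12 ∣ 84 and 21 ∣ 84, yet 84 is not a multiple of 5 (since 84 = 16·5 + 4), so 5 ∤ 84.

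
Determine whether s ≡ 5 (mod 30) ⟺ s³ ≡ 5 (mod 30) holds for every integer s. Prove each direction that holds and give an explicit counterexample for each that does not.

[⇒] Suppose s ≡ 5 (mod 30). Write s = 30j + 5. Then (30j + 5)³ = 27000j³ + 13500j² + 2250j + 125 = 30(900j³ + 450j² + 75j + 4) + 5, so s³ ≡ 5 (mod 30).

[⇐] Conversely, suppose s³ ≡ 5 (mod 30). The only residue r in {0, …, 29} with r³ ≡ 5 (mod 30) is r = 5, so s ≡ 5 (mod 30).

Equivalent; both directions hold.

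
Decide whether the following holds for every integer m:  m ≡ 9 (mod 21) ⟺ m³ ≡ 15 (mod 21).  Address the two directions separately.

[⇒] Suppose m ≡ 9 (mod 21). Write m = 21j + 9. Then (21j + 9)³ = 9261j³ + 11907j² + 5103j + 729 = 21(441j³ + 567j² + 243j + 34) + 15, so m³ ≡ 15 (mod 21).

[⇐] This fails: take m = 15. Then 15³ = 3375 ≡ 15 (mod 21), yet 15 ≡ 15 (mod 21), not 9.

(⇒) holds; (⇐) fails.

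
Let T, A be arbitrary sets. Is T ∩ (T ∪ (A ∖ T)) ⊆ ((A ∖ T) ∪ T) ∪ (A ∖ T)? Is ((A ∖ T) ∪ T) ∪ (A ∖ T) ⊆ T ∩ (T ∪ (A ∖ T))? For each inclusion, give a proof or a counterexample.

(⊆) Let x ∈ T ∩ (T ∪ (A ∖ T)). Then either x ∈ T and x ∉ A; or x ∈ T ∩ A. In each case x ∈ ((A ∖ T) ∪ T) ∪ (A ∖ T), so T ∩ (T ∪ (A ∖ T)) ⊆ ((A ∖ T) ∪ T) ∪ (A ∖ T).

(⊇) This inclusion fails. Take T = ∅, A = {1}; then 1 ∈ ((A ∖ T) ∪ T) ∪ (A ∖ T) but 1 ∉ T ∩ (T ∪ (A ∖ T)).

Only the forward inclusion holds.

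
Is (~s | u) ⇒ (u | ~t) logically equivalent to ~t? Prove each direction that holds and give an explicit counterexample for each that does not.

Not equivalent: only (⇐) holds.

[⇒] This fails. Under t = T, u = T, s = F, the left side is true but the right side is false.

[⇐] Assume the antecedent. If t is true, the antecedent cannot hold. If t is false, (~s | u) ⇒ (u | ~t) reduces to true regardless of the other variables. Either way (~s | u) ⇒ (u | ~t) holds.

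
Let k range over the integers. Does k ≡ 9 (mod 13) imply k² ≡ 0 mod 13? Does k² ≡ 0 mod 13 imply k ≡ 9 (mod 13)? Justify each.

(⇒) This fails: take k = 9. Then 9 ≡ 9 (mod 13), but 9² = 81 ≡ 3 (mod 13), not 0.

(⇐) This fails: take k = 0. Then 0² = 0 ≡ 0 (mod 13), yet 0 ≡ 0 (mod 13), not 9.

Both directions fail.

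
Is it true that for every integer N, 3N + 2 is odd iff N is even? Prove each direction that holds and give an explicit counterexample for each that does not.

Forward direction. This fails: N = 1 gives 3N + 2 = 5, which is odd, but 1 is odd, not even.

Converse. This also fails: N = 2 is even, but 3N + 2 = 8 is even, not odd.

Both directions fail.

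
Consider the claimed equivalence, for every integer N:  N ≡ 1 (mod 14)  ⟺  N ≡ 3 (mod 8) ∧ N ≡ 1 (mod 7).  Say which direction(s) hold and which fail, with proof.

Only the reverse direction holds.

Forward direction. This fails: N = 1 gives 1 ≡ 1 (mod 14) but 1 ≡ 1 (mod 8), so the conjunction on the right does not hold.

Converse. If N ≡ 3 (mod 8) and N ≡ 1 (mod 7), then by the Chinese remainder theorem N ≡ 43 (mod 56). Since 43 ≡ 1 (mod 14) and 14 ∣ 56, we get N ≡ 1 (mod 14).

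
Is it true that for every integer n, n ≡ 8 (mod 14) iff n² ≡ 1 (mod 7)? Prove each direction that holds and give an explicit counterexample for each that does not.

Forward direction. Suppose n ≡ 8 (mod 14). Then n² ≡ 8² = 64 (mod 14), and since 7 ∣ 14, also n² ≡ 1 (mod 7).

Converse. This fails: take n = 1. Then 1² = 1 ≡ 1 (mod 7), yet 1 ≡ 1 (mod 14), not 8.

The forward direction holds; the converse fails.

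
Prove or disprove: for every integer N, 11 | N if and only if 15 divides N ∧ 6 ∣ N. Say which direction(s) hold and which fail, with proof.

(⟹) This fails: take N = 11. Certainly 11 ∣ 11, but 15 ∤ 11.

(⟸) This fails: take N = 30. Both 15 ∣ 30 and 6 ∣ 30, yet 30 is not a multiple of 11 (since 30 = 2·11 + 8), so 11 ∤ 30.

Neither direction holds.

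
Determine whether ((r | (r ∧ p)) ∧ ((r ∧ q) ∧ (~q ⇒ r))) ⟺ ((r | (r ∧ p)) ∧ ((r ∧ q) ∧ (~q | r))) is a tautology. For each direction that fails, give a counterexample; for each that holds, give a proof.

Both directions hold.

[⇐] Assume the antecedent. If r is true, the antecedent forces (r = T, p = F, q = T) or (r = T, p = T, q = T), and the consequent holds there. If r is false, the antecedent cannot hold. Either way the consequent holds.

[⇒] Assume the antecedent. If r is true, the antecedent forces (r = T, p = F, q = T) or (r = T, p = T, q = T), and the consequent holds there. If r is false, the antecedent cannot hold. Either way the consequent holds.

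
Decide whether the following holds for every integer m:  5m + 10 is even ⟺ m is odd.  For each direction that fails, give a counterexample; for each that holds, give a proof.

[⇒] This fails: m = 0 gives 5m + 10 = 10, which is even, but 0 is even, not odd.

[⇐] This also fails: m = 1 is odd, but 5m + 10 = 15 is odd, not even.

Neither direction holds.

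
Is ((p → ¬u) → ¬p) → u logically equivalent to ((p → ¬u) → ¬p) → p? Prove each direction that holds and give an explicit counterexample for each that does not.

Only the reverse direction holds.

(→) This fails. Under p = F, u = T, the left side is true but the right side is false.

(←) Assume the antecedent. If p is true, ((p → ¬u) → ¬p) → u reduces to true regardless of the other variables. If p is false, the antecedent cannot hold. Either way ((p → ¬u) → ¬p) → u holds.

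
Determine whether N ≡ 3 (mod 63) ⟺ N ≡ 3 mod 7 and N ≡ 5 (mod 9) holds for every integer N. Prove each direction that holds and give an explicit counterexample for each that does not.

Neither implication holds.

[⇒] This fails: N = 3 gives 3 ≡ 3 (mod 63) but 3 ≡ 3 (mod 9), so the conjunction on the right does not hold.

[⇐] This fails: N = 59 satisfies both congruences on the right (59 ≡ 3 mod 7 and 59 ≡ 5 mod 9) yet 59 ≡ 59 (mod 63), not 3.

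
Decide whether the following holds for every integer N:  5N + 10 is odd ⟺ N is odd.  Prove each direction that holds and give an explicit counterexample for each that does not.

(→) Suppose 5N + 10 is odd. Since 5 is odd, 5N and N have the same parity, so 5N + 10 ≡ N + 10 (mod 2). As 10 is even, 5N + 10 is odd exactly when N is odd. Thus N is odd.

(←) Conversely, suppose N is odd; write N = 2j + 1. Then 5N + 10 = 5·(2j + 1) + 10 = 2·5j + 15, which is odd.

Both implications hold.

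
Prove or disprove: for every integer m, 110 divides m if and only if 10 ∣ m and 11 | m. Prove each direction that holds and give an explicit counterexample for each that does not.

(⟹) If 110 ∣ m, write m = 110q. Since 110 = 11·10, m = 10·(11q), so 10 ∣ m; and since 110 = 10·11, m = 11·(10q), so 11 ∣ m.

(⟸) Suppose 10 ∣ m and 11 ∣ m. Any common multiple of 10 and 11 is a multiple of their lcm; here gcd(10, 11) = 1, so lcm(10, 11) = 10·11 = 110, so 110 ∣ m.

Equivalent; both directions hold.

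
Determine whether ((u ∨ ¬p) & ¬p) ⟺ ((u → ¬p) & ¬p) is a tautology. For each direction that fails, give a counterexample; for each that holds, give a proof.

[⇐] Assume the antecedent. If u is true, the antecedent forces (u = T, p = F), and (u ∨ ¬p) & ¬p holds there. If u is false, the antecedent forces (u = F, p = F), and (u ∨ ¬p) & ¬p holds there. Either way (u ∨ ¬p) & ¬p holds.

[⇒] Assume the antecedent. If u is true, the antecedent forces (u = T, p = F), and (u → ¬p) & ¬p holds there. If u is false, the antecedent forces (u = F, p = F), and (u → ¬p) & ¬p holds there. Either way (u → ¬p) & ¬p holds.

Both directions hold; the statement is true.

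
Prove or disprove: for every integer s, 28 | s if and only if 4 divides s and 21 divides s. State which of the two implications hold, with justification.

[⇐] Suppose 4 ∣ s and 21 ∣ s. Any common multiple of 4 and 21 is a multiple of their lcm; here gcd(4, 21) = 1, so lcm(4, 21) = 4·21 = 84, so 84 ∣ s. Since 28 ∣ 84, it follows that 28 ∣ s.

[⇒] This fails: take s = 28. Certainly 28 ∣ 28, but 21 ∤ 28.

Not equivalent: only (⇐) holds.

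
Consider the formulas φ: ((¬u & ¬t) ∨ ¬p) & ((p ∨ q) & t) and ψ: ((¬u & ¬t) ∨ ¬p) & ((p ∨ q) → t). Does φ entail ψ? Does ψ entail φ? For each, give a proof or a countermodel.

Not equivalent: only (⇒) holds.

Forward direction. Assume the antecedent. If q is true, the antecedent forces (q = T, p = F, u = F, t = T) or (q = T, p = F, u = T, t = T), and the consequent holds there. If q is false, the antecedent cannot hold. Either way the consequent holds.

Converse. This fails. Under q = F, p = F, u = F, t = F, the left side is false but the right side is true.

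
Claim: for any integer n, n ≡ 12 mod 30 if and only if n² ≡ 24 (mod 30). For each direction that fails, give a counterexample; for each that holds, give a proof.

(→) Suppose n ≡ 12 mod 30. Write n = 30j + 12. Then (30j + 12)² = 900j² + 720j + 144 = 30(30j² + 24j + 4) + 24, so n² ≡ 24 (mod 30).

(←) This fails: take n = 18. Then 18² = 324 ≡ 24 (mod 30), yet 18 ≡ 18 (mod 30), not 12.

The forward direction holds; the converse fails.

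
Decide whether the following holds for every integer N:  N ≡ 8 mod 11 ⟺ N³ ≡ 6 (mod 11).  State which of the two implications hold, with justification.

[⇐] Suppose N³ ≡ 6 (mod 11). The only residue r in {0, …, 10} with r³ ≡ 6 (mod 11) is r = 8, so N ≡ 8 (mod 11).

[⇒] Suppose N ≡ 8 mod 11. Write N = 11j + 8. Then (11j + 8)³ = 1331j³ + 2904j² + 2112j + 512 = 11(121j³ + 264j² + 192j + 46) + 6, so N³ ≡ 6 (mod 11).

Both directions hold; the statement is true.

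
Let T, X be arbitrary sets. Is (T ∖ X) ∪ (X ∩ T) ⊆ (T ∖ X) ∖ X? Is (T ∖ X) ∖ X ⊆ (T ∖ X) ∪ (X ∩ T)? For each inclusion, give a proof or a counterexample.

(⊆) fails; (⊇) holds.

(⊆) This inclusion fails. Take T = {1}, X = {1}; then 1 ∈ (T ∖ X) ∪ (X ∩ T) but 1 ∉ (T ∖ X) ∖ X.

(⊇) Let x ∈ (T ∖ X) ∖ X. Then x ∈ T and x ∉ X, from which x ∈ (T ∖ X) ∪ (X ∩ T).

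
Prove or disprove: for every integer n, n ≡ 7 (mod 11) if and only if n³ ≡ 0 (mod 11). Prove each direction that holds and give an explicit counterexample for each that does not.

Both directions fail.

Forward direction. This fails: take n = 7. Then 7 ≡ 7 (mod 11), but 7³ = 343 ≡ 2 (mod 11), not 0.

Converse. This fails: take n = 0. Then 0³ = 0 ≡ 0 (mod 11), yet 0 ≡ 0 (mod 11), not 7.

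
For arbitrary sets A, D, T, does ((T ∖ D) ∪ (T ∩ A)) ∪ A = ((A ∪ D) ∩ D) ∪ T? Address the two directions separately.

Both inclusions fail.

(⊆) This inclusion fails. Take A = {1}, D = ∅, T = ∅; then 1 ∈ ((T ∖ D) ∪ (T ∩ A)) ∪ A but 1 ∉ ((A ∪ D) ∩ D) ∪ T.

(⊇) This inclusion fails. Take A = ∅, D = {1}, T = ∅; then 1 ∈ ((A ∪ D) ∩ D) ∪ T but 1 ∉ ((T ∖ D) ∪ (T ∩ A)) ∪ A.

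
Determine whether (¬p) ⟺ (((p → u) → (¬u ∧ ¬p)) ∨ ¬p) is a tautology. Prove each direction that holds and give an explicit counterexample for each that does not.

[⇒] Assume the antecedent. If p is true, the antecedent cannot hold. If p is false, ((p → u) → (¬u ∧ ¬p)) ∨ ¬p reduces to true regardless of the other variables. Either way ((p → u) → (¬u ∧ ¬p)) ∨ ¬p holds.

[⇐] This fails. Under p = T, u = F, the left side is false but the right side is true.

Only the forward direction holds.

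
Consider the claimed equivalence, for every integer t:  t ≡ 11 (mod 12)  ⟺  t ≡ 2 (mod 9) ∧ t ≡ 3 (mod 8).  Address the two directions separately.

Only the reverse direction holds.

[⇒] This fails: t = 35 gives 35 ≡ 11 (mod 12) but 35 ≡ 8 (mod 9), so the conjunction on the right does not hold.

[⇐] Conversely, if t ≡ 2 (mod 9) and t ≡ 3 (mod 8), then by the Chinese remainder theorem t ≡ 11 (mod 72). Since 11 ≡ 11 (mod 12) and 12 ∣ 72, we get t ≡ 11 (mod 12).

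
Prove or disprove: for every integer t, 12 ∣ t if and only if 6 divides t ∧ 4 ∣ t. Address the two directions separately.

(⟸) Suppose 6 ∣ t and 4 ∣ t. Any common multiple of 6 and 4 is a multiple of their lcm; here lcm(6, 4) = 6·4/gcd(6, 4) = 24/2 = 12, so 12 ∣ t.

(⟹) If 12 ∣ t, write t = 12q. Since 12 = 2·6, t = 6·(2q), so 6 ∣ t; and since 12 = 3·4, t = 4·(3q), so 4 ∣ t.

Both directions hold.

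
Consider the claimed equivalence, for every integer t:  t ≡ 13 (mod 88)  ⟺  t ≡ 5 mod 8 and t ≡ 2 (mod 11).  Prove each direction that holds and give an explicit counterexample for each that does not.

(⇒) Suppose t ≡ 13 (mod 88); write t = 88j + 13. Since 8 ∣ 88, reducing mod 8 gives t ≡ 13 ≡ 5 (mod 8); since 11 ∣ 88, reducing mod 11 gives t ≡ 13 ≡ 2 (mod 11).

(⇐) Conversely, if t ≡ 5 (mod 8) and t ≡ 2 (mod 11), then by the Chinese remainder theorem t ≡ 13 (mod 88). This is exactly t ≡ 13 (mod 88).

Both implications hold.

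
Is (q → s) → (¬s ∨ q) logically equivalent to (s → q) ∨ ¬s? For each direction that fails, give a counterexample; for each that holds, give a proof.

(⟹) Assume the antecedent. If q is true, (s → q) ∨ ¬s reduces to true regardless of the other variables. If q is false, the antecedent forces (q = F, s = F), and (s → q) ∨ ¬s holds there. Either way (s → q) ∨ ¬s holds.

(⟸) Assume the antecedent. If q is true, (q → s) → (¬s ∨ q) reduces to true regardless of the other variables. If q is false, the antecedent forces (q = F, s = F), and (q → s) → (¬s ∨ q) holds there. Either way (q → s) → (¬s ∨ q) holds.

Equivalent; both directions hold.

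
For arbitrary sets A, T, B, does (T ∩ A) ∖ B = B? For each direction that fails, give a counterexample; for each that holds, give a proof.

Neither inclusion holds.

Forward inclusion. This inclusion fails. Take A = {1}, T = {1}, B = ∅; then 1 ∈ (T ∩ A) ∖ B but 1 ∉ B.

Reverse inclusion. This inclusion fails. Take A = ∅, T = ∅, B = {1}; then 1 ∈ B but 1 ∉ (T ∩ A) ∖ B.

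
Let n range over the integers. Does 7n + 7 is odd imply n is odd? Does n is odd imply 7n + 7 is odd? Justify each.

Forward direction. This fails: n = 6 gives 7n + 7 = 49, which is odd, but 6 is even, not odd.

Converse. This also fails: n = 5 is odd, but 7n + 7 = 42 is even, not odd.

Neither implication holds.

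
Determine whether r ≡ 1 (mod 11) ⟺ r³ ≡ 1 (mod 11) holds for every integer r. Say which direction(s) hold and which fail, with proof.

[⇒] Suppose r ≡ 1 (mod 11). Write r = 11j + 1. Then (11j + 1)³ = 1331j³ + 363j² + 33j + 1 = 11(121j³ + 33j² + 3j) + 1, so r³ ≡ 1 (mod 11).

[⇐] Conversely, suppose r³ ≡ 1 (mod 11). The only residue r in {0, …, 10} with r³ ≡ 1 (mod 11) is r = 1, so r ≡ 1 (mod 11).

The biconditional holds.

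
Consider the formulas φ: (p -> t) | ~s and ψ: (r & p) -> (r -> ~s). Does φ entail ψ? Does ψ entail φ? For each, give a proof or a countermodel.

Neither implication holds.

Forward direction. This fails. Under r = T, t = T, p = T, s = T, the left side is true but the right side is false.

Converse. This fails. Under r = F, t = F, p = T, s = T, the left side is false but the right side is true.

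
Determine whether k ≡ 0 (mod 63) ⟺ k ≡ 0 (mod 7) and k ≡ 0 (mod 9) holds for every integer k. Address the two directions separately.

The biconditional holds.

(→) Suppose k ≡ 0 (mod 63); write k = 63j + 0. Since 7 ∣ 63, reducing mod 7 gives k ≡ 0 (mod 7); since 9 ∣ 63, reducing mod 9 gives k ≡ 0 (mod 9).

(←) Conversely, if k ≡ 0 (mod 7) and k ≡ 0 (mod 9), then by the Chinese remainder theorem k ≡ 0 (mod 63). This is exactly k ≡ 0 (mod 63).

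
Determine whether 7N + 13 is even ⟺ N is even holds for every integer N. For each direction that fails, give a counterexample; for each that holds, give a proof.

(⇒) fails and (⇐) fails.

(→) This fails: N = 5 gives 7N + 13 = 48, which is even, but 5 is odd, not even.

(←) This also fails: N = 0 is even, but 7N + 13 = 13 is odd, not even.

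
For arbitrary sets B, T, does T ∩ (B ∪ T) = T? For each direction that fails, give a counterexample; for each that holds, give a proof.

The two sets are equal.

Reverse inclusion. Let x ∈ T. Then either x ∈ T and x ∉ B; or x ∈ B ∩ T. In each case x ∈ T ∩ (B ∪ T), so T ⊆ T ∩ (B ∪ T).

Forward inclusion. Let x ∈ T ∩ (B ∪ T). Then either x ∈ T and x ∉ B; or x ∈ B ∩ T. In each case x ∈ T, so T ∩ (B ∪ T) ⊆ T.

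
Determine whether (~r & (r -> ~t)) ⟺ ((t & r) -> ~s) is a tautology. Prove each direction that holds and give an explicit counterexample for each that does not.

(⇒) holds; (⇐) fails.

(⇒) Assume the antecedent. If r is true, the antecedent cannot hold. If r is false, (t & r) -> ~s reduces to true regardless of the other variables. Either way (t & r) -> ~s holds.

(⇐) This fails. Under r = T, s = F, t = F, the left side is false but the right side is true.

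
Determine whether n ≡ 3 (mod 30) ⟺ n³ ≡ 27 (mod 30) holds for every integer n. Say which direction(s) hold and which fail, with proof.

Forward direction. Suppose n ≡ 3 (mod 30). Write n = 30j + 3. Then (30j + 3)³ = 27000j³ + 8100j² + 810j + 27 = 30(900j³ + 270j² + 27j) + 27, so n³ ≡ 27 (mod 30).

Converse. Suppose n³ ≡ 27 (mod 30). The only residue r in {0, …, 29} with r³ ≡ 27 (mod 30) is r = 3, so n ≡ 3 (mod 30).

Both directions hold.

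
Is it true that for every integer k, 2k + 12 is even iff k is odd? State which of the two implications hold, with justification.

(⇒) This fails: take k = 6. Then 2k + 12 = 24, which is even, yet k = 6 is even, not odd.

(⇐) Suppose k is odd. Since 2 is even, 2k is even for every k, so 2k + 12 has the same parity as 12, which is even. Hence 2k + 12 is even.

The forward direction fails; the converse holds.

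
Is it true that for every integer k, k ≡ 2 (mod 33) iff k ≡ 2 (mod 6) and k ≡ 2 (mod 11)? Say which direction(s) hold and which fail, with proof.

Forward direction. This fails: k = 35 gives 35 ≡ 2 (mod 33) but 35 ≡ 5 (mod 6), so the conjunction on the right does not hold.

Converse. If k ≡ 2 (mod 6) and k ≡ 2 (mod 11), then by the Chinese remainder theorem k ≡ 2 (mod 66). Since 2 ≡ 2 (mod 33) and 33 ∣ 66, we get k ≡ 2 (mod 33).

(⇒) fails; (⇐) holds.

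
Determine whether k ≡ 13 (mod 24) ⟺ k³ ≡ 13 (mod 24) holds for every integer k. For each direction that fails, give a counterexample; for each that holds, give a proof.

Both directions hold.

(→) Suppose k ≡ 13 (mod 24). Write k = 24j + 13. Then (24j + 13)³ = 13824j³ + 22464j² + 12168j + 2197 = 24(576j³ + 936j² + 507j + 91) + 13, so k³ ≡ 13 (mod 24).

(←) Conversely, suppose k³ ≡ 13 (mod 24). The only residue r in {0, …, 23} with r³ ≡ 13 (mod 24) is r = 13, so k ≡ 13 (mod 24).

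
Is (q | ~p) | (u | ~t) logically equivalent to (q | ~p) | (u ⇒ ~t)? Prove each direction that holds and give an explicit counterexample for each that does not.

Neither direction holds.

Forward direction. This fails. Under p = T, q = F, t = T, u = T, the left side is true but the right side is false.

Converse. This fails. Under p = T, q = F, t = T, u = F, the left side is false but the right side is true.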